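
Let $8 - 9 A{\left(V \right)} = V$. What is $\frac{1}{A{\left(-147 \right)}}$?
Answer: $\frac{9}{155} \approx 0.058065$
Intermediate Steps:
$A{\left(V \right)} = \frac{8}{9} - \frac{V}{9}$
$\frac{1}{A{\left(-147 \right)}} = \frac{1}{\frac{8}{9} - - \frac{49}{3}} = \frac{1}{\frac{8}{9} + \frac{49}{3}} = \frac{1}{\frac{155}{9}} = \frac{9}{155}$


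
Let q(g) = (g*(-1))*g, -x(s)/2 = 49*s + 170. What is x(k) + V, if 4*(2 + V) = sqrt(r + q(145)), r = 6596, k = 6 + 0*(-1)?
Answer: -930 + I*sqrt(14429)/4 ≈ -930.0 + 30.03*I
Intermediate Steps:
k = 6 (k = 6 + 0 = 6)
x(s) = -340 - 98*s (x(s) = -2*(49*s + 170) = -2*(170 + 49*s) = -340 - 98*s)
q(g) = -g**2 (q(g) = (-g)*g = -g**2)
V = -2 + I*sqrt(14429)/4 (V = -2 + sqrt(6596 - 1*145**2)/4 = -2 + sqrt(6596 - 1*21025)/4 = -2 + sqrt(6596 - 21025)/4 = -2 + sqrt(-14429)/4 = -2 + (I*sqrt(14429))/4 = -2 + I*sqrt(14429)/4 ≈ -2.0 + 30.03*I)
x(k) + V = (-340 - 98*6) + (-2 + I*sqrt(14429)/4) = (-340 - 588) + (-2 + I*sqrt(14429)/4) = -928 + (-2 + I*sqrt(14429)/4) = -930 + I*sqrt(14429)/4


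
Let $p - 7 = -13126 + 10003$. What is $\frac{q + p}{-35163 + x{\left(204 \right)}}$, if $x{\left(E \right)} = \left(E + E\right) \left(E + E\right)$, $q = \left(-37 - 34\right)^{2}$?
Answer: $\frac{1925}{131301} \approx 0.014661$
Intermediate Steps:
$q = 5041$ ($q = \left(-71\right)^{2} = 5041$)
$x{\left(E \right)} = 4 E^{2}$ ($x{\left(E \right)} = 2 E 2 E = 4 E^{2}$)
$p = -3116$ ($p = 7 + \left(-13126 + 10003\right) = 7 - 3123 = -3116$)
$\frac{q + p}{-35163 + x{\left(204 \right)}} = \frac{5041 - 3116}{-35163 + 4 \cdot 204^{2}} = \frac{1925}{-35163 + 4 \cdot 41616} = \frac{1925}{-35163 + 166464} = \frac{1925}{131301}$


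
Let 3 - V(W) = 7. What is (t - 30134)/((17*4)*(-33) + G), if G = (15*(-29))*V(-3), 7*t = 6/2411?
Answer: 63571439/1063251 ≈ 59.790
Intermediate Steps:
V(W) = -4 (V(W) = 3 - 1*7 = 3 - 7 = -4)
t = 6/16877 (t = (6/2411)/7 = (6*(1/2411))/7 = (⅐)*(6/2411) = 6/16877 ≈ 0.00035551)
G = 1740 (G = (15*(-29))*(-4) = -435*(-4) = 1740)
(t - 30134)/((17*4)*(-33) + G) = (6/16877 - 30134)/((17*4)*(-33) + 1740) = -508571512/(16877*(68*(-33) + 1740)) = -508571512/(16877*(-2244 + 1740)) = -508571512/16877/(-504) = -508571512/16877*(-1/504) = 63571439/1063251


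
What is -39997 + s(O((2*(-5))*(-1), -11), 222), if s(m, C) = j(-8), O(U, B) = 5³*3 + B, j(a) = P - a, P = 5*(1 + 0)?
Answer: -39984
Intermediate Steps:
P = 5 (P = 5*1 = 5)
j(a) = 5 - a
O(U, B) = 375 + B (O(U, B) = 125*3 + B = 375 + B)
s(m, C) = 13 (s(m, C) = 5 - 1*(-8) = 5 + 8 = 13)
-39997 + s(O((2*(-5))*(-1), -11), 222) = -39997 + 13 = -39984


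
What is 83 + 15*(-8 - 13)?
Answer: -232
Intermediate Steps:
83 + 15*(-8 - 13) = 83 + 15*(-21) = 83 - 315 = -232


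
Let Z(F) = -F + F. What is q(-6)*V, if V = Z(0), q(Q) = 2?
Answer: 0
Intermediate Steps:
Z(F) = 0
V = 0
q(-6)*V = 2*0 = 0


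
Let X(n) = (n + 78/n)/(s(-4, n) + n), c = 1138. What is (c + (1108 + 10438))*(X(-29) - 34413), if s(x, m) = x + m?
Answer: -392402720010/899 ≈ -4.3649e+8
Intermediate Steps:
s(x, m) = m + x
X(n) = (n + 78/n)/(-4 + 2*n) (X(n) = (n + 78/n)/((n - 4) + n) = (n + 78/n)/((-4 + n) + n) = (n + 78/n)/(-4 + 2*n))
(c + (1108 + 10438))*(X(-29) - 34413) = (1138 + (1108 + 10438))*((½)*(78 + (-29)²)/(-29*(-2 - 29)) - 34413) = (1138 + 11546)*((½)*(-1/29)*(78 + 841)/(-31) - 34413) = 12684*((½)*(-1/29)*(-1/31)*919 - 34413) = 12684*(919/1798 - 34413) = 12684*(-61873655/1798) = -392402720010/899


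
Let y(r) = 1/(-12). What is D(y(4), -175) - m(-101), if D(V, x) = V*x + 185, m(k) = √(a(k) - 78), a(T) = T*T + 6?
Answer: 2395/12 - √10129 ≈ 98.940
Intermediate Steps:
y(r) = -1/12
a(T) = 6 + T² (a(T) = T² + 6 = 6 + T²)
m(k) = √(-72 + k²) (m(k) = √((6 + k²) - 78) = √(-72 + k²))
D(V, x) = 185 + V*x
D(y(4), -175) - m(-101) = (185 - 1/12*(-175)) - √(-72 + (-101)²) = (185 + 175/12) - √(-72 + 10201) = 2395/12 - √10129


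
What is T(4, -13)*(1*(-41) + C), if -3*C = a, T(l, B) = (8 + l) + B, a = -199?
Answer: -76/3 ≈ -25.333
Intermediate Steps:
T(l, B) = 8 + B + l
C = 199/3 (C = -⅓*(-199) = 199/3 ≈ 66.333)
T(4, -13)*(1*(-41) + C) = (8 - 13 + 4)*(1*(-41) + 199/3) = -(-41 + 199/3) = -1*76/3 = -76/3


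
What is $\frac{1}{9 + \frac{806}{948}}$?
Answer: $\frac{474}{4669} \approx 0.10152$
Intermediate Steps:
$\frac{1}{9 + \frac{806}{948}} = \frac{1}{9 + 806 \cdot \frac{1}{948}} = \frac{1}{9 + \frac{403}{474}} = \frac{1}{\frac{4669}{474}} = \frac{474}{4669}$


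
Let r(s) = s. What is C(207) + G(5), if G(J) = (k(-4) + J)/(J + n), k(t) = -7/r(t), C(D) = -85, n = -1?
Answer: -1333/16 ≈ -83.313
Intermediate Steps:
k(t) = -7/t
G(J) = (7/4 + J)/(-1 + J) (G(J) = (-7/(-4) + J)/(J - 1) = (-7*(-¼) + J)/(-1 + J) = (7/4 + J)/(-1 + J))
C(207) + G(5) = -85 + (7/4 + 5)/(-1 + 5) = -85 + (27/4)/4 = -85 + (¼)*(27/4) = -85 + 27/16 = -1333/16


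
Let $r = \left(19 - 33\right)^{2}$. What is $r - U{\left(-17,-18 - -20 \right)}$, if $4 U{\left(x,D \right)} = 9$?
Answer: $\frac{775}{4} \approx 193.75$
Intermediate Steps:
$U{\left(x,D \right)} = \frac{9}{4}$ ($U{\left(x,D \right)} = \frac{1}{4} \cdot 9 = \frac{9}{4}$)
$r = 196$ ($r = \left(-14\right)^{2} = 196$)
$r - U{\left(-17,-18 - -20 \right)} = 196 - \frac{9}{4} = \frac{775}{4}$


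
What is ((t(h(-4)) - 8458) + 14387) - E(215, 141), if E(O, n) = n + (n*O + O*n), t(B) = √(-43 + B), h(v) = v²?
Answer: -54842 + 3*I*√3 ≈ -54842.0 + 5.1962*I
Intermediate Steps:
E(O, n) = n + 2*O*n (E(O, n) = n + (O*n + O*n) = n + 2*O*n)
((t(h(-4)) - 8458) + 14387) - E(215, 141) = ((√(-43 + (-4)²) - 8458) + 14387) - 141*(1 + 2*215) = ((√(-43 + 16) - 8458) + 14387) - 141*(1 + 430) = ((√(-27) - 8458) + 14387) - 141*431 = ((3*I*√3 - 8458) + 14387) - 1*60771 = ((-8458 + 3*I*√3) + 14387) - 60771 = (5929 + 3*I*√3) - 60771 = -54842 + 3*I*√3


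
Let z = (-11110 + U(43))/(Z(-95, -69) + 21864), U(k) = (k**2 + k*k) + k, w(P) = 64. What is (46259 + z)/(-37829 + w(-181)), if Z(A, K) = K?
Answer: -144029648/117584025 ≈ -1.2249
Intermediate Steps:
U(k) = k + 2*k**2 (U(k) = (k**2 + k**2) + k = 2*k**2 + k = k + 2*k**2)
z = -7369/21795 (z = (-11110 + 43*(1 + 2*43))/(-69 + 21864) = (-11110 + 43*(1 + 86))/21795 = (-11110 + 43*87)*(1/21795) = (-11110 + 3741)*(1/21795) = -7369*1/21795 = -7369/21795 ≈ -0.33811)
(46259 + z)/(-37829 + w(-181)) = (46259 - 7369/21795)/(-37829 + 64) = (1008207536/21795)/(-37765) = (1008207536/21795)*(-1/37765) = -144029648/117584025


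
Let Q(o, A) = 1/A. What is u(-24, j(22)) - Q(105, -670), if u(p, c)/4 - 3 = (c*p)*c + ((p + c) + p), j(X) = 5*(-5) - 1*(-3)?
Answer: -31310439/670 ≈ -46732.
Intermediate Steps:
j(X) = -22 (j(X) = -25 + 3 = -22)
u(p, c) = 12 + 4*c + 8*p + 4*p*c**2 (u(p, c) = 12 + 4*((c*p)*c + ((p + c) + p)) = 12 + 4*(p*c**2 + ((c + p) + p)) = 12 + 4*(p*c**2 + (c + 2*p)) = 12 + 4*(c + 2*p + p*c**2) = 12 + (4*c + 8*p + 4*p*c**2) = 12 + 4*c + 8*p + 4*p*c**2)
u(-24, j(22)) - Q(105, -670) = (12 + 4*(-22) + 8*(-24) + 4*(-24)*(-22)**2) - 1/(-670) = (12 - 88 - 192 + 4*(-24)*484) - 1*(-1/670) = (12 - 88 - 192 - 46464) + 1/670 = -46732 + 1/670 = -31310439/670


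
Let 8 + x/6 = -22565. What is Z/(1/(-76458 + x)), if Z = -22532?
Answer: 4774440672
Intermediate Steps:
x = -135438 (x = -48 + 6*(-22565) = -48 - 135390 = -135438)
Z/(1/(-76458 + x)) = -22532/(1/(-76458 - 135438)) = -22532/(1/(-211896)) = -22532/(-1/211896) = -22532*(-211896) = 4774440672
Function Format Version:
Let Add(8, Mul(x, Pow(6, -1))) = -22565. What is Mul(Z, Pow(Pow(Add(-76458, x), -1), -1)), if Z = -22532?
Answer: 4774440672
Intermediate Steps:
x = -135438 (x = Add(-48, Mul(6, -22565)) = Add(-48, -135390) = -135438)
Mul(Z, Pow(Pow(Add(-76458, x), -1), -1)) = Mul(-22532, Pow(Pow(Add(-76458, -135438), -1), -1)) = Mul(-22532, Pow(Pow(-211896, -1), -1)) = Mul(-22532, Pow(Rational(-1, 211896), -1)) = Mul(-22532, -211896) = 4774440672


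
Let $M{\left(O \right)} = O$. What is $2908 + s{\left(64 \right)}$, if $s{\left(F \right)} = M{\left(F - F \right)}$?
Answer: $2908$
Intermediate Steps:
$s{\left(F \right)} = 0$ ($s{\left(F \right)} = F - F = 0$)
$2908 + s{\left(64 \right)} = 2908 + 0 = 2908$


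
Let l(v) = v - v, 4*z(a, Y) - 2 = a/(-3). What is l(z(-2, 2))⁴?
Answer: 0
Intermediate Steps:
z(a, Y) = ½ - a/12 (z(a, Y) = ½ + (a/(-3))/4 = ½ + (a*(-⅓))/4 = ½ + (-a/3)/4 = ½ - a/12)
l(v) = 0
l(z(-2, 2))⁴ = 0⁴ = 0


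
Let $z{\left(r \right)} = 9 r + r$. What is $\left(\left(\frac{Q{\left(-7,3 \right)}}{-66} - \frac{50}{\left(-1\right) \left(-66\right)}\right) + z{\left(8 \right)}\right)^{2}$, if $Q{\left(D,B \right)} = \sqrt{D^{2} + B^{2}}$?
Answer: $\frac{\left(5230 - \sqrt{58}\right)^{2}}{4356} \approx 6261.1$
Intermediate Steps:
$Q{\left(D,B \right)} = \sqrt{B^{2} + D^{2}}$
$z{\left(r \right)} = 10 r$
$\left(\left(\frac{Q{\left(-7,3 \right)}}{-66} - \frac{50}{\left(-1\right) \left(-66\right)}\right) + z{\left(8 \right)}\right)^{2} = \left(\left(\frac{\sqrt{3^{2} + \left(-7\right)^{2}}}{-66} - \frac{50}{\left(-1\right) \left(-66\right)}\right) + 10 \cdot 8\right)^{2} = \left(\left(\sqrt{9 + 49} \left(- \frac{1}{66}\right) - \frac{50}{66}\right) + 80\right)^{2} = \left(\left(\sqrt{58} \left(- \frac{1}{66}\right) - \frac{25}{33}\right) + 80\right)^{2} = \left(\left(- \frac{\sqrt{58}}{66} - \frac{25}{33}\right) + 80\right)^{2} = \left(\left(- \frac{25}{33} - \frac{\sqrt{58}}{66}\right) + 80\right)^{2} = \left(\frac{2615}{33} - \frac{\sqrt{58}}{66}\right)^{2}$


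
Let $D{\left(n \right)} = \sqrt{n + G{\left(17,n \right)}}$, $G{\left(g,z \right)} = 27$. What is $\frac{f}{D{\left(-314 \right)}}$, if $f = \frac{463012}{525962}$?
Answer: $- \frac{231506 i \sqrt{287}}{75475547} \approx - 0.051963 i$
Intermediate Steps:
$D{\left(n \right)} = \sqrt{27 + n}$ ($D{\left(n \right)} = \sqrt{n + 27} = \sqrt{27 + n}$)
$f = \frac{231506}{262981}$ ($f = 463012 \cdot \frac{1}{525962} = \frac{231506}{262981} \approx 0.88031$)
$\frac{f}{D{\left(-314 \right)}} = \frac{231506}{262981 \sqrt{27 - 314}} = \frac{231506}{262981 \sqrt{-287}} = \frac{231506}{262981 i \sqrt{287}} = \frac{231506 \left(- \frac{i \sqrt{287}}{287}\right)}{262981} = - \frac{231506 i \sqrt{287}}{75475547}$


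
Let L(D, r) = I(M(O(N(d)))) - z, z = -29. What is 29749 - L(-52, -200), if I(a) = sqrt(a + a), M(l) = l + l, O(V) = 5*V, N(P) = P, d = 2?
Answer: 29720 - 2*sqrt(10) ≈ 29714.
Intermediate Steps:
M(l) = 2*l
I(a) = sqrt(2)*sqrt(a) (I(a) = sqrt(2*a) = sqrt(2)*sqrt(a))
L(D, r) = 29 + 2*sqrt(10) (L(D, r) = sqrt(2)*sqrt(2*(5*2)) - 1*(-29) = sqrt(2)*sqrt(2*10) + 29 = sqrt(2)*sqrt(20) + 29 = sqrt(2)*(2*sqrt(5)) + 29 = 2*sqrt(10) + 29 = 29 + 2*sqrt(10))
29749 - L(-52, -200) = 29749 - (29 + 2*sqrt(10)) = 29749 + (-29 - 2*sqrt(10)) = 29720 - 2*sqrt(10)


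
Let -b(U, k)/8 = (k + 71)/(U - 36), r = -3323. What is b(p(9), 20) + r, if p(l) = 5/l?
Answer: -1053485/319 ≈ -3302.5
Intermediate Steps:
b(U, k) = -8*(71 + k)/(-36 + U) (b(U, k) = -8*(k + 71)/(U - 36) = -8*(71 + k)/(-36 + U))
b(p(9), 20) + r = 8*(-71 - 1*20)/(-36 + 5/9) - 3323 = 8*(-71 - 20)/(-36 + 5*(⅑)) - 3323 = 8*(-91)/(-36 + 5/9) - 3323 = 8*(-91)/(-319/9) - 3323 = 8*(-9/319)*(-91) - 3323 = 6552/319 - 3323 = -1053485/319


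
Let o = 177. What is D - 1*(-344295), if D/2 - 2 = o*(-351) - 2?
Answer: 220041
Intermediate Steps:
D = -124254 (D = 4 + 2*(177*(-351) - 2) = 4 + 2*(-62127 - 2) = 4 + 2*(-62129) = 4 - 124258 = -124254)
D - 1*(-344295) = -124254 - 1*(-344295) = -124254 + 344295 = 220041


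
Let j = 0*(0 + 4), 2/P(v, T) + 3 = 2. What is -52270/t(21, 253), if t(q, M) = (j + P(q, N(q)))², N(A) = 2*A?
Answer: -26135/2 ≈ -13068.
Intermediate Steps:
P(v, T) = -2 (P(v, T) = 2/(-3 + 2) = 2/(-1) = 2*(-1) = -2)
j = 0 (j = 0*4 = 0)
t(q, M) = 4 (t(q, M) = (0 - 2)² = (-2)² = 4)
-52270/t(21, 253) = -52270/4 = -52270*¼ = -26135/2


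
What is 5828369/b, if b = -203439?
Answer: -5828369/203439 ≈ -28.649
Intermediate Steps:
5828369/b = 5828369/(-203439) = 5828369*(-1/203439) = -5828369/203439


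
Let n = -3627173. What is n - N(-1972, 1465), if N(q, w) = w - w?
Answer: -3627173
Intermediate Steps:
N(q, w) = 0
n - N(-1972, 1465) = -3627173 - 1*0 = -3627173 + 0 = -3627173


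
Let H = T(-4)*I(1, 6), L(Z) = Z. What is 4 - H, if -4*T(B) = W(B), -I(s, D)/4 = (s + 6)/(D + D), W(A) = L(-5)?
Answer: 83/12 ≈ 6.9167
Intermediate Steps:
W(A) = -5
I(s, D) = -2*(6 + s)/D (I(s, D) = -4*(s + 6)/(D + D) = -4*(6 + s)/(2*D) = -4*(6 + s)*1/(2*D) = -2*(6 + s)/D)
T(B) = 5/4 (T(B) = -¼*(-5) = 5/4)
H = -35/12 (H = 5*(2*(-6 - 1*1)/6)/4 = 5*(2*(⅙)*(-6 - 1))/4 = 5*(2*(⅙)*(-7))/4 = (5/4)*(-7/3) = -35/12 ≈ -2.9167)
4 - H = 4 - 1*(-35/12) = 4 + 35/12 = 83/12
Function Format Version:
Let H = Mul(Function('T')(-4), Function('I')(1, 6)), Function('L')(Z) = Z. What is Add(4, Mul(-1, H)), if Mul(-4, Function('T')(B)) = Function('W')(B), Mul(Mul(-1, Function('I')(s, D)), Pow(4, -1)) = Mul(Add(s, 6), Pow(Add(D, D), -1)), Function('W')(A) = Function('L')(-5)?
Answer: Rational(83, 12) ≈ 6.9167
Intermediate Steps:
Function('W')(A) = -5
Function('I')(s, D) = Mul(-2, Pow(D, -1), Add(6, s)) (Function('I')(s, D) = Mul(-4, Mul(Add(s, 6), Pow(Add(D, D), -1))) = Mul(-4, Mul(Add(6, s), Pow(Mul(2, D), -1))) = Mul(-4, Mul(Add(6, s), Mul(Rational(1, 2), Pow(D, -1)))) = Mul(-4, Mul(Rational(1, 2), Pow(D, -1), Add(6, s))) = Mul(-2, Pow(D, -1), Add(6, s)))
Function('T')(B) = Rational(5, 4) (Function('T')(B) = Mul(Rational(-1, 4), -5) = Rational(5, 4))
H = Rational(-35, 12) (H = Mul(Rational(5, 4), Mul(2, Pow(6, -1), Add(-6, Mul(-1, 1)))) = Mul(Rational(5, 4), Mul(2, Rational(1, 6), Add(-6, -1))) = Mul(Rational(5, 4), Mul(2, Rational(1, 6), -7)) = Mul(Rational(5, 4), Rational(-7, 3)) = Rational(-35, 12) ≈ -2.9167)
Add(4, Mul(-1, H)) = Add(4, Mul(-1, Rational(-35, 12))) = Add(4, Rational(35, 12)) = Rational(83, 12)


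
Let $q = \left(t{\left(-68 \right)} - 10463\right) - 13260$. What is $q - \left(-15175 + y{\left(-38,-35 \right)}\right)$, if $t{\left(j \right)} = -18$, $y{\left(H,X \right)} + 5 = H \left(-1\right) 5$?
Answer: $-8751$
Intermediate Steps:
$y{\left(H,X \right)} = -5 - 5 H$ ($y{\left(H,X \right)} = -5 + H \left(-1\right) 5 = -5 + - H 5 = -5 - 5 H$)
$q = -23741$ ($q = \left(-18 - 10463\right) - 13260 = -10481 - 13260 = -23741$)
$q - \left(-15175 + y{\left(-38,-35 \right)}\right) = -23741 - \left(-15175 - -185\right) = -23741 - \left(-15175 + \left(-5 + 190\right)\right) = -23741 - \left(-15175 + 185\right) = -23741 - -14990 = -23741 + 14990 = -8751$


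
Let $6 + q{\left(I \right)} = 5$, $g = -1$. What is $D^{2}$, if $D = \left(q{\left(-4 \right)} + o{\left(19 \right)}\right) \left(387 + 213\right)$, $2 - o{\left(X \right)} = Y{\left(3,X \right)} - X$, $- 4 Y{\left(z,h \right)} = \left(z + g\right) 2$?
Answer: $158760000$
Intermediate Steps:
$Y{\left(z,h \right)} = \frac{1}{2} - \frac{z}{2}$ ($Y{\left(z,h \right)} = - \frac{\left(z - 1\right) 2}{4} = - \frac{\left(-1 + z\right) 2}{4} = - \frac{-2 + 2 z}{4} = \frac{1}{2} - \frac{z}{2}$)
$o{\left(X \right)} = 3 + X$ ($o{\left(X \right)} = 2 - \left(\left(\frac{1}{2} - \frac{3}{2}\right) - X\right) = 2 - \left(-1 - X\right) = 2 + \left(1 + X\right) = 3 + X$)
$q{\left(I \right)} = -1$ ($q{\left(I \right)} = -6 + 5 = -1$)
$D = 12600$ ($D = \left(-1 + \left(3 + 19\right)\right) \left(387 + 213\right) = \left(-1 + 22\right) 600 = 21 \cdot 600 = 12600$)
$D^{2} = 12600^{2} = 158760000$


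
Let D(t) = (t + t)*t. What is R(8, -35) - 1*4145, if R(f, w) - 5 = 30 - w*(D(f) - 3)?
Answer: 265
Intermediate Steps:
D(t) = 2*t**2 (D(t) = (2*t)*t = 2*t**2)
R(f, w) = 35 - w*(-3 + 2*f**2) (R(f, w) = 5 + (30 - w*(2*f**2 - 3)) = 5 + (30 - w*(-3 + 2*f**2)) = 35 - w*(-3 + 2*f**2))
R(8, -35) - 1*4145 = (35 + 3*(-35) - 2*(-35)*8**2) - 1*4145 = (35 - 105 - 2*(-35)*64) - 4145 = (35 - 105 + 4480) - 4145 = 4410 - 4145 = 265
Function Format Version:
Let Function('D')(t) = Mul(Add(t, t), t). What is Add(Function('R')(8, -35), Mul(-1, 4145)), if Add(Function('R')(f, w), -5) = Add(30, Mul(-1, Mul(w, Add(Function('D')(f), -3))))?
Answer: 265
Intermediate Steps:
Function('D')(t) = Mul(2, Pow(t, 2)) (Function('D')(t) = Mul(Mul(2, t), t) = Mul(2, Pow(t, 2)))
Function('R')(f, w) = Add(35, Mul(-1, w, Add(-3, Mul(2, Pow(f, 2))))) (Function('R')(f, w) = Add(5, Add(30, Mul(-1, Mul(w, Add(Mul(2, Pow(f, 2)), -3))))) = Add(5, Add(30, Mul(-1, Mul(w, Add(-3, Mul(2, Pow(f, 2))))))) = Add(5, Add(30, Mul(-1, w, Add(-3, Mul(2, Pow(f, 2)))))) = Add(35, Mul(-1, w, Add(-3, Mul(2, Pow(f, 2))))))
Add(Function('R')(8, -35), Mul(-1, 4145)) = Add(Add(35, Mul(3, -35), Mul(-2, -35, Pow(8, 2))), Mul(-1, 4145)) = Add(Add(35, -105, Mul(-2, -35, 64)), -4145) = Add(Add(35, -105, 4480), -4145) = Add(4410, -4145) = 265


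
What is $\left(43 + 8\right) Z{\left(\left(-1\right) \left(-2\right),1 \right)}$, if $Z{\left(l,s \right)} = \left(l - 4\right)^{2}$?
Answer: $204$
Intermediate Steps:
$Z{\left(l,s \right)} = \left(-4 + l\right)^{2}$
$\left(43 + 8\right) Z{\left(\left(-1\right) \left(-2\right),1 \right)} = \left(43 + 8\right) \left(-4 - -2\right)^{2} = 51 \left(-4 + 2\right)^{2} = 51 \left(-2\right)^{2} = 51 \cdot 4 = 204$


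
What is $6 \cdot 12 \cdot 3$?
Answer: $216$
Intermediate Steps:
$6 \cdot 12 \cdot 3 = 72 \cdot 3 = 216$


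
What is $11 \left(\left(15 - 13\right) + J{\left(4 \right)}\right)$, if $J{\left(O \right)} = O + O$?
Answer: $110$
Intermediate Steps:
$J{\left(O \right)} = 2 O$
$11 \left(\left(15 - 13\right) + J{\left(4 \right)}\right) = 11 \left(\left(15 - 13\right) + 2 \cdot 4\right) = 11 \left(2 + 8\right) = 11 \cdot 10 = 110$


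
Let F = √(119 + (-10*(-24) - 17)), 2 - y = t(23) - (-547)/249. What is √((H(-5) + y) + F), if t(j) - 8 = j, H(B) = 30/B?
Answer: √(-2306238 + 186003*√38)/249 ≈ 4.3248*I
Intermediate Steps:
t(j) = 8 + j
y = -7768/249 (y = 2 - ((8 + 23) - (-547)/249) = 2 - (31 - (-547)/249) = 2 - (31 - 1*(-547/249)) = 2 - (31 + 547/249) = 2 - 1*8266/249 = 2 - 8266/249 = -7768/249 ≈ -31.197)
F = 3*√38 (F = √(119 + (240 - 17)) = √(119 + 223) = √342 = 3*√38 ≈ 18.493)
√((H(-5) + y) + F) = √((30/(-5) - 7768/249) + 3*√38) = √((30*(-⅕) - 7768/249) + 3*√38) = √((-6 - 7768/249) + 3*√38) = √(-9262/249 + 3*√38)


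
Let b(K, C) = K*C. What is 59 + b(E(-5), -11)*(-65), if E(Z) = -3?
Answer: -2086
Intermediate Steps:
b(K, C) = C*K
59 + b(E(-5), -11)*(-65) = 59 - 11*(-3)*(-65) = 59 + 33*(-65) = 59 - 2145 = -2086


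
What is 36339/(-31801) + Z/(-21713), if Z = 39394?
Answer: -2041797301/690495113 ≈ -2.9570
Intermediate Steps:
36339/(-31801) + Z/(-21713) = 36339/(-31801) + 39394/(-21713) = 36339*(-1/31801) + 39394*(-1/21713) = -36339/31801 - 39394/21713 = -2041797301/690495113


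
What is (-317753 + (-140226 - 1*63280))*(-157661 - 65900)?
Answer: 116533183299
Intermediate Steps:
(-317753 + (-140226 - 1*63280))*(-157661 - 65900) = (-317753 + (-140226 - 63280))*(-223561) = (-317753 - 203506)*(-223561) = -521259*(-223561) = 116533183299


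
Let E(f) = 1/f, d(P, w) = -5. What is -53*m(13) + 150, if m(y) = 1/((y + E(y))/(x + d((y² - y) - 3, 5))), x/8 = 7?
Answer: -567/10 ≈ -56.700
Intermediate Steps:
x = 56 (x = 8*7 = 56)
E(f) = 1/f
m(y) = 1/(y/51 + 1/(51*y)) (m(y) = 1/((y + 1/y)/(56 - 5)) = 1/((y + 1/y)/51) = 1/((y + 1/y)*(1/51)) = 1/(y/51 + 1/(51*y)))
-53*m(13) + 150 = -2703*13/(1 + 13²) + 150 = -2703*13/(1 + 169) + 150 = -2703*13/170 + 150 = -53*39/10 + 150 = -2067/10 + 150 = -567/10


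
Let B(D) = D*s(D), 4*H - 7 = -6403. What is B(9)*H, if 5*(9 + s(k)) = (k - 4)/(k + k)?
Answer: 257439/2 ≈ 1.2872e+5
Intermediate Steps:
H = -1599 (H = 7/4 + (1/4)*(-6403) = 7/4 - 6403/4 = -1599)
s(k) = -9 + (-4 + k)/(10*k) (s(k) = -9 + ((k - 4)/(k + k))/5 = -9 + ((-4 + k)/((2*k)))/5 = -9 + ((-4 + k)*(1/(2*k)))/5 = -9 + ((-4 + k)/(2*k))/5 = -9 + (-4 + k)/(10*k))
B(D) = -2/5 - 89*D/10 (B(D) = D*((-4 - 89*D)/(10*D)) = -2/5 - 89*D/10)
B(9)*H = (-2/5 - 89/10*9)*(-1599) = (-2/5 - 801/10)*(-1599) = -161/2*(-1599) = 257439/2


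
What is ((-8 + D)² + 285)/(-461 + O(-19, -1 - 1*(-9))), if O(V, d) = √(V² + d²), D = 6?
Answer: -133229/212096 - 1445*√17/212096 ≈ -0.65624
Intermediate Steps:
((-8 + D)² + 285)/(-461 + O(-19, -1 - 1*(-9))) = ((-8 + 6)² + 285)/(-461 + √((-19)² + (-1 - 1*(-9))²)) = ((-2)² + 285)/(-461 + √(361 + (-1 + 9)²)) = (4 + 285)/(-461 + √(361 + 8²)) = 289/(-461 + √(361 + 64)) = 289/(-461 + √425) = 289/(-461 + 5*√17)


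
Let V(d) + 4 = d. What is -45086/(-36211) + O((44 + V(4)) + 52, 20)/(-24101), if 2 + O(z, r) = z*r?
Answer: 145309284/124674473 ≈ 1.1655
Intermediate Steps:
V(d) = -4 + d
O(z, r) = -2 + r*z (O(z, r) = -2 + z*r = -2 + r*z)
-45086/(-36211) + O((44 + V(4)) + 52, 20)/(-24101) = -45086/(-36211) + (-2 + 20*((44 + (-4 + 4)) + 52))/(-24101) = -45086*(-1/36211) + (-2 + 20*((44 + 0) + 52))*(-1/24101) = 45086/36211 + (-2 + 20*(44 + 52))*(-1/24101) = 45086/36211 + (-2 + 20*96)*(-1/24101) = 45086/36211 + (-2 + 1920)*(-1/24101) = 45086/36211 + 1918*(-1/24101) = 45086/36211 - 274/3443 = 145309284/124674473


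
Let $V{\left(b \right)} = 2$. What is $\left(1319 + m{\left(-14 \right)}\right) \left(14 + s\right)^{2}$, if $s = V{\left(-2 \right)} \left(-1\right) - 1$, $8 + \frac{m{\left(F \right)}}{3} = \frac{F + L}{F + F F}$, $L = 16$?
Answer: $\frac{14259608}{91} \approx 1.567 \cdot 10^{5}$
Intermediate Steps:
$m{\left(F \right)} = -24 + \frac{3 \left(16 + F\right)}{F + F^{2}}$ ($m{\left(F \right)} = -24 + 3 \frac{F + 16}{F + F F} = -24 + 3 \frac{16 + F}{F + F^{2}} = -24 + \frac{3 \left(16 + F\right)}{F + F^{2}}$)
$s = -3$ ($s = 2 \left(-1\right) - 1 = -2 - 1 = -3$)
$\left(1319 + m{\left(-14 \right)}\right) \left(14 + s\right)^{2} = \left(1319 + \frac{3 \left(16 - 8 \left(-14\right)^{2} - -98\right)}{\left(-14\right) \left(1 - 14\right)}\right) \left(14 - 3\right)^{2} = \left(1319 + 3 \left(- \frac{1}{14}\right) \frac{1}{-13} \left(16 - 1568 + 98\right)\right) 11^{2} = \left(1319 + 3 \left(- \frac{1}{14}\right) \left(- \frac{1}{13}\right) \left(16 - 1568 + 98\right)\right) 121 = \left(1319 + 3 \left(- \frac{1}{14}\right) \left(- \frac{1}{13}\right) \left(-1454\right)\right) 121 = \left(1319 - \frac{2181}{91}\right) 121 = \frac{117848}{91} \cdot 121 = \frac{14259608}{91}$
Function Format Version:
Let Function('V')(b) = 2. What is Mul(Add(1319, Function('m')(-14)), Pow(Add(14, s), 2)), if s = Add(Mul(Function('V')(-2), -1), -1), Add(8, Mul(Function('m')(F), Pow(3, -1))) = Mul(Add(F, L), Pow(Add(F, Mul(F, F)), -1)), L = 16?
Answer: Rational(14259608, 91) ≈ 1.5670e+5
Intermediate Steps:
Function('m')(F) = Add(-24, Mul(3, Pow(Add(F, Pow(F, 2)), -1), Add(16, F))) (Function('m')(F) = Add(-24, Mul(3, Mul(Add(F, 16), Pow(Add(F, Mul(F, F)), -1)))) = Add(-24, Mul(3, Mul(Add(16, F), Pow(Add(F, Pow(F, 2)), -1)))) = Add(-24, Mul(3, Mul(Pow(Add(F, Pow(F, 2)), -1), Add(16, F)))) = Add(-24, Mul(3, Pow(Add(F, Pow(F, 2)), -1), Add(16, F))))
s = -3 (s = Add(Mul(2, -1), -1) = Add(-2, -1) = -3)
Mul(Add(1319, Function('m')(-14)), Pow(Add(14, s), 2)) = Mul(Add(1319, Mul(3, Pow(-14, -1), Pow(Add(1, -14), -1), Add(16, Mul(-8, Pow(-14, 2)), Mul(-7, -14)))), Pow(Add(14, -3), 2)) = Mul(Add(1319, Mul(3, Rational(-1, 14), Pow(-13, -1), Add(16, Mul(-8, 196), 98))), Pow(11, 2)) = Mul(Add(1319, Mul(3, Rational(-1, 14), Rational(-1, 13), Add(16, -1568, 98))), 121) = Mul(Add(1319, Mul(3, Rational(-1, 14), Rational(-1, 13), -1454)), 121) = Mul(Add(1319, Rational(-2181, 91)), 121) = Mul(Rational(117848, 91), 121) = Rational(14259608, 91)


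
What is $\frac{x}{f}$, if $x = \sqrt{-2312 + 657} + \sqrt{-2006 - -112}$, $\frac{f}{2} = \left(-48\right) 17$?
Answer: $\frac{i \left(- \sqrt{1655} - \sqrt{1894}\right)}{1632} \approx - 0.051594 i$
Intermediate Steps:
$f = -1632$ ($f = 2 \left(\left(-48\right) 17\right) = 2 \left(-816\right) = -1632$)
$x = i \sqrt{1655} + i \sqrt{1894}$ ($x = \sqrt{-1655} + \sqrt{-2006 + 112} = i \sqrt{1655} + \sqrt{-1894} = i \sqrt{1655} + i \sqrt{1894} \approx 84.202 i$)
$\frac{x}{f} = \frac{i \left(\sqrt{1655} + \sqrt{1894}\right)}{-1632} = i \left(\sqrt{1655} + \sqrt{1894}\right) \left(- \frac{1}{1632}\right) = - \frac{i \left(\sqrt{1655} + \sqrt{1894}\right)}{1632}$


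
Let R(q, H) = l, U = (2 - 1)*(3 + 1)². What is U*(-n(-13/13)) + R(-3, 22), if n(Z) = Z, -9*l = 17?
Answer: 127/9 ≈ 14.111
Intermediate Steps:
l = -17/9 (l = -⅑*17 = -17/9 ≈ -1.8889)
U = 16 (U = 1*4² = 1*16 = 16)
R(q, H) = -17/9
U*(-n(-13/13)) + R(-3, 22) = 16*(-(-13)/13) - 17/9 = 16*(-1*(-1)) - 17/9 = 16*1 - 17/9 = 16 - 17/9 = 127/9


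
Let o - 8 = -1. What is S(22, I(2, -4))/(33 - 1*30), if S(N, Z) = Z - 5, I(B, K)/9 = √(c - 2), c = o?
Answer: -5/3 + 3*√5 ≈ 5.0415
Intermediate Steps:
o = 7 (o = 8 - 1 = 7)
c = 7
I(B, K) = 9*√5 (I(B, K) = 9*√(7 - 2) = 9*√5)
S(N, Z) = -5 + Z
S(22, I(2, -4))/(33 - 1*30) = (-5 + 9*√5)/(33 - 1*30) = (-5 + 9*√5)/(33 - 30) = (-5 + 9*√5)/3 = -5/3 + 3*√5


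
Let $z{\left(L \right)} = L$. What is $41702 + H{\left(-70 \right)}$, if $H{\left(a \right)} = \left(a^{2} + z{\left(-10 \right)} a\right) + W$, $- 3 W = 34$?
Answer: $\frac{141872}{3} \approx 47291.0$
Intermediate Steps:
$W = - \frac{34}{3}$ ($W = \left(- \frac{1}{3}\right) 34 = - \frac{34}{3} \approx -11.333$)
$H{\left(a \right)} = - \frac{34}{3} + a^{2} - 10 a$ ($H{\left(a \right)} = \left(a^{2} - 10 a\right) - \frac{34}{3} = - \frac{34}{3} + a^{2} - 10 a$)
$41702 + H{\left(-70 \right)} = 41702 - \left(- \frac{2066}{3} - 4900\right) = 41702 + \left(- \frac{34}{3} + 4900 + 700\right) = 41702 + \frac{16766}{3} = \frac{141872}{3}$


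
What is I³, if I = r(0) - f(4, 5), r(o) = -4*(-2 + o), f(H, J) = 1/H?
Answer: 29791/64 ≈ 465.48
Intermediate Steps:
r(o) = 8 - 4*o
I = 31/4 (I = (8 - 4*0) - 1/4 = (8 + 0) - 1*¼ = 8 - ¼ = 31/4 ≈ 7.7500)
I³ = (31/4)³ = 29791/64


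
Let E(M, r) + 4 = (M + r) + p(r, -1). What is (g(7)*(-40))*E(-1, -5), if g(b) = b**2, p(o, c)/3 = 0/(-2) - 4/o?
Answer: 14896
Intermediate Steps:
p(o, c) = -12/o (p(o, c) = 3*(0/(-2) - 4/o) = 3*(0*(-1/2) - 4/o) = 3*(0 - 4/o) = 3*(-4/o) = -12/o)
E(M, r) = -4 + M + r - 12/r (E(M, r) = -4 + ((M + r) - 12/r) = -4 + (M + r - 12/r) = -4 + M + r - 12/r)
(g(7)*(-40))*E(-1, -5) = (7**2*(-40))*(-4 - 1 - 5 - 12/(-5)) = (49*(-40))*(-4 - 1 - 5 - 12*(-1/5)) = -1960*(-4 - 1 - 5 + 12/5) = -1960*(-38/5) = 14896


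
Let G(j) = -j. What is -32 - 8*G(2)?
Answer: -16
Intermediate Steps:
-32 - 8*G(2) = -32 - (-8)*2 = -32 - 8*(-2) = -32 + 16 = -16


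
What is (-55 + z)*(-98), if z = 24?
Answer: 3038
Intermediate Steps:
(-55 + z)*(-98) = (-55 + 24)*(-98) = -31*(-98) = 3038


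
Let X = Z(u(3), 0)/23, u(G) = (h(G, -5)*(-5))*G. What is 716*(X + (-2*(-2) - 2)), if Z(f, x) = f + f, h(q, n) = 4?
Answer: -52984/23 ≈ -2303.7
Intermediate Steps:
u(G) = -20*G (u(G) = (4*(-5))*G = -20*G)
Z(f, x) = 2*f
X = -120/23 (X = (2*(-20*3))/23 = (2*(-60))*(1/23) = -120*1/23 = -120/23 ≈ -5.2174)
716*(X + (-2*(-2) - 2)) = 716*(-120/23 + (-2*(-2) - 2)) = 716*(-120/23 + (4 - 2)) = 716*(-120/23 + 2) = 716*(-74/23) = -52984/23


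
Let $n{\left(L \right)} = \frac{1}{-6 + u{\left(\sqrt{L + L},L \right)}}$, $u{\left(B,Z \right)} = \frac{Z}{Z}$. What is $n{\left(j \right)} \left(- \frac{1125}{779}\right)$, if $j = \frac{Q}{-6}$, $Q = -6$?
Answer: $\frac{225}{779} \approx 0.28883$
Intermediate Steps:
$u{\left(B,Z \right)} = 1$
$j = 1$ ($j = - \frac{6}{-6} = \left(-6\right) \left(- \frac{1}{6}\right) = 1$)
$n{\left(L \right)} = - \frac{1}{5}$ ($n{\left(L \right)} = \frac{1}{-6 + 1} = \frac{1}{-5} = - \frac{1}{5}$)
$n{\left(j \right)} \left(- \frac{1125}{779}\right) = - \frac{\left(-1125\right) \frac{1}{779}}{5} = \left(- \frac{1}{5}\right) \left(- \frac{1125}{779}\right) = \frac{225}{779}$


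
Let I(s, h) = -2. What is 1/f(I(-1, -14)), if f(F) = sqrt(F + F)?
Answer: -I/2 ≈ -0.5*I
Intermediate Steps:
f(F) = sqrt(2)*sqrt(F) (f(F) = sqrt(2*F) = sqrt(2)*sqrt(F))
1/f(I(-1, -14)) = 1/(sqrt(2)*sqrt(-2)) = 1/(sqrt(2)*(I*sqrt(2))) = 1/(2*I) = -I/2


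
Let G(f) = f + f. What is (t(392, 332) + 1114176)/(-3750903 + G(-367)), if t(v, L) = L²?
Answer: -1224400/3751637 ≈ -0.32636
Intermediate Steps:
G(f) = 2*f
(t(392, 332) + 1114176)/(-3750903 + G(-367)) = (332² + 1114176)/(-3750903 + 2*(-367)) = (110224 + 1114176)/(-3750903 - 734) = 1224400/(-3751637) = 1224400*(-1/3751637) = -1224400/3751637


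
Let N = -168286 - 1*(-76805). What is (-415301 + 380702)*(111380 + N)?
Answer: -688485501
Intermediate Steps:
N = -91481 (N = -168286 + 76805 = -91481)
(-415301 + 380702)*(111380 + N) = (-415301 + 380702)*(111380 - 91481) = -34599*19899 = -688485501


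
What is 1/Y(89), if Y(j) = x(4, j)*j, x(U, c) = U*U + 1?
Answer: 1/1513 ≈ 0.00066094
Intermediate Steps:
x(U, c) = 1 + U² (x(U, c) = U² + 1 = 1 + U²)
Y(j) = 17*j (Y(j) = (1 + 4²)*j = (1 + 16)*j = 17*j)
1/Y(89) = 1/(17*89) = 1/1513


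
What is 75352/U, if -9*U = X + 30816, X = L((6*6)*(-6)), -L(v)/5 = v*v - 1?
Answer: 678168/202459 ≈ 3.3497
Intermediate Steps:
L(v) = 5 - 5*v² (L(v) = -5*(v*v - 1) = -5*(v² - 1) = -5*(-1 + v²) = 5 - 5*v²)
X = -233275 (X = 5 - 5*((6*6)*(-6))² = 5 - 5*(36*(-6))² = 5 - 5*(-216)² = 5 - 5*46656 = 5 - 233280 = -233275)
U = 202459/9 (U = -(-233275 + 30816)/9 = -⅑*(-202459) = 202459/9 ≈ 22495.)
75352/U = 75352/(202459/9) = 75352*(9/202459) = 678168/202459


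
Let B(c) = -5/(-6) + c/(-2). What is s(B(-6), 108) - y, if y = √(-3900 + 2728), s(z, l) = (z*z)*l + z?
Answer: 9545/6 - 2*I*√293 ≈ 1590.8 - 34.234*I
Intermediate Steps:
B(c) = ⅚ - c/2 (B(c) = -5*(-⅙) + c*(-½) = ⅚ - c/2)
s(z, l) = z + l*z² (s(z, l) = z²*l + z = l*z² + z = z + l*z²)
y = 2*I*√293 (y = √(-1172) = 2*I*√293 ≈ 34.234*I)
s(B(-6), 108) - y = (⅚ - ½*(-6))*(1 + 108*(⅚ - ½*(-6))) - 2*I*√293 = (⅚ + 3)*(1 + 108*(⅚ + 3)) - 2*I*√293 = 23*(1 + 108*(23/6))/6 - 2*I*√293 = 23*(1 + 414)/6 - 2*I*√293 = (23/6)*415 - 2*I*√293 = 9545/6 - 2*I*√293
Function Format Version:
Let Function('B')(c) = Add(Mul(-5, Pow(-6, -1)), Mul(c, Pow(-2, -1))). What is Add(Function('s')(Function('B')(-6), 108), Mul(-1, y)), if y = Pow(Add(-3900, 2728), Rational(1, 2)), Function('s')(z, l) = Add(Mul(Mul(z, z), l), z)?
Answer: Add(Rational(9545, 6), Mul(-2, I, Pow(293, Rational(1, 2)))) ≈ Add(1590.8, Mul(-34.234, I))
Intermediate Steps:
Function('B')(c) = Add(Rational(5, 6), Mul(Rational(-1, 2), c)) (Function('B')(c) = Add(Mul(-5, Rational(-1, 6)), Mul(c, Rational(-1, 2))) = Add(Rational(5, 6), Mul(Rational(-1, 2), c)))
Function('s')(z, l) = Add(z, Mul(l, Pow(z, 2))) (Function('s')(z, l) = Add(Mul(Pow(z, 2), l), z) = Add(Mul(l, Pow(z, 2)), z) = Add(z, Mul(l, Pow(z, 2))))
y = Mul(2, I, Pow(293, Rational(1, 2))) (y = Pow(-1172, Rational(1, 2)) = Mul(2, I, Pow(293, Rational(1, 2))) ≈ Mul(34.234, I))
Add(Function('s')(Function('B')(-6), 108), Mul(-1, y)) = Add(Mul(Add(Rational(5, 6), Mul(Rational(-1, 2), -6)), Add(1, Mul(108, Add(Rational(5, 6), Mul(Rational(-1, 2), -6))))), Mul(-1, Mul(2, I, Pow(293, Rational(1, 2))))) = Add(Mul(Add(Rational(5, 6), 3), Add(1, Mul(108, Add(Rational(5, 6), 3)))), Mul(-2, I, Pow(293, Rational(1, 2)))) = Add(Mul(Rational(23, 6), Add(1, Mul(108, Rational(23, 6)))), Mul(-2, I, Pow(293, Rational(1, 2)))) = Add(Mul(Rational(23, 6), Add(1, 414)), Mul(-2, I, Pow(293, Rational(1, 2)))) = Add(Mul(Rational(23, 6), 415), Mul(-2, I, Pow(293, Rational(1, 2)))) = Add(Rational(9545, 6), Mul(-2, I, Pow(293, Rational(1, 2))))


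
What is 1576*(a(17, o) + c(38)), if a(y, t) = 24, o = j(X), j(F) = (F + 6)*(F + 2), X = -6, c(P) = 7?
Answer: 48856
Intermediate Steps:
j(F) = (2 + F)*(6 + F) (j(F) = (6 + F)*(2 + F) = (2 + F)*(6 + F))
o = 0 (o = 12 + (-6)² + 8*(-6) = 12 + 36 - 48 = 0)
1576*(a(17, o) + c(38)) = 1576*(24 + 7) = 1576*31 = 48856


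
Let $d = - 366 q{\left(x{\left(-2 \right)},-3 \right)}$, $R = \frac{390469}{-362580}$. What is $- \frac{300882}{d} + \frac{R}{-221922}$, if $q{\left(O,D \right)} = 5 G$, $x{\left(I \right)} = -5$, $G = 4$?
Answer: $\frac{40350526927499}{981666640872} \approx 41.104$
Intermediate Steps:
$q{\left(O,D \right)} = 20$ ($q{\left(O,D \right)} = 5 \cdot 4 = 20$)
$R = - \frac{390469}{362580}$ ($R = 390469 \left(- \frac{1}{362580}\right) = - \frac{390469}{362580} \approx -1.0769$)
$d = -7320$ ($d = \left(-366\right) 20 = -7320$)
$- \frac{300882}{d} + \frac{R}{-221922} = - \frac{300882}{-7320} - \frac{390469}{362580 \left(-221922\right)} = \left(-300882\right) \left(- \frac{1}{7320}\right) - - \frac{390469}{80464478760} = \frac{50147}{1220} + \frac{390469}{80464478760} = \frac{40350526927499}{981666640872}$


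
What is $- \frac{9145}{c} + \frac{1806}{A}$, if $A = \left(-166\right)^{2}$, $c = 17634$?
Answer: $- \frac{27519077}{60740313} \approx -0.45306$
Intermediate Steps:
$A = 27556$
$- \frac{9145}{c} + \frac{1806}{A} = - \frac{9145}{17634} + \frac{1806}{27556} = \left(-9145\right) \frac{1}{17634} + 1806 \cdot \frac{1}{27556} = - \frac{9145}{17634} + \frac{903}{13778} = - \frac{27519077}{60740313}$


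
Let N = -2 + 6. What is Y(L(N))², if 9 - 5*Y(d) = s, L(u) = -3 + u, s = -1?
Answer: 4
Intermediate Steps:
N = 4
Y(d) = 2 (Y(d) = 9/5 - ⅕*(-1) = 9/5 + ⅕ = 2)
Y(L(N))² = 2² = 4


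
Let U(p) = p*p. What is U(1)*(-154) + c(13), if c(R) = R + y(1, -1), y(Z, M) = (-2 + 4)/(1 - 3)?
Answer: -142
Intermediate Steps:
U(p) = p²
y(Z, M) = -1 (y(Z, M) = 2/(-2) = 2*(-½) = -1)
c(R) = -1 + R (c(R) = R - 1 = -1 + R)
U(1)*(-154) + c(13) = 1²*(-154) + (-1 + 13) = 1*(-154) + 12 = -154 + 12 = -142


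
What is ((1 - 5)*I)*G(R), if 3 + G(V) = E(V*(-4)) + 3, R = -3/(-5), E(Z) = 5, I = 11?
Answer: -220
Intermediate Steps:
R = 3/5 (R = -3*(-1/5) = 3/5 ≈ 0.60000)
G(V) = 5 (G(V) = -3 + (5 + 3) = -3 + 8 = 5)
((1 - 5)*I)*G(R) = ((1 - 5)*11)*5 = -4*11*5 = -44*5 = -220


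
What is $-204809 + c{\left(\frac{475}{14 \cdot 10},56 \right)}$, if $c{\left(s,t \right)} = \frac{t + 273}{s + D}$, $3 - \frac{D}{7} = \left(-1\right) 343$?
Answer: $- \frac{13908774787}{67911} \approx -2.0481 \cdot 10^{5}$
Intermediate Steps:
$D = 2422$ ($D = 21 - 7 \left(\left(-1\right) 343\right) = 21 - -2401 = 21 + 2401 = 2422$)
$c{\left(s,t \right)} = \frac{273 + t}{2422 + s}$ ($c{\left(s,t \right)} = \frac{t + 273}{s + 2422} = \frac{273 + t}{2422 + s}$)
$-204809 + c{\left(\frac{475}{14 \cdot 10},56 \right)} = -204809 + \frac{273 + 56}{2422 + \frac{475}{14 \cdot 10}} = -204809 + \frac{1}{2422 + \frac{475}{140}} \cdot 329 = -204809 + \frac{1}{2422 + 475 \cdot \frac{1}{140}} \cdot 329 = -204809 + \frac{1}{2422 + \frac{95}{28}} \cdot 329 = -204809 + \frac{1}{\frac{67911}{28}} \cdot 329 = -204809 + \frac{28}{67911} \cdot 329 = -204809 + \frac{9212}{67911} = - \frac{13908774787}{67911}$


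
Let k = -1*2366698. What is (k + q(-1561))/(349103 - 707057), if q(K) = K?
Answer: 2368259/357954 ≈ 6.6161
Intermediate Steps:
k = -2366698
(k + q(-1561))/(349103 - 707057) = (-2366698 - 1561)/(349103 - 707057) = -2368259/(-357954) = -2368259*(-1/357954) = 2368259/357954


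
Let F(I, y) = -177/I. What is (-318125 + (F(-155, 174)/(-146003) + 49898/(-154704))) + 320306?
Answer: 347027405371681/159137429880 ≈ 2180.7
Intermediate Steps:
(-318125 + (F(-155, 174)/(-146003) + 49898/(-154704))) + 320306 = (-318125 + (-177/(-155)/(-146003) + 49898/(-154704))) + 320306 = (-318125 + (-177*(-1/155)*(-1/146003) + 49898*(-1/154704))) + 320306 = (-318125 + ((177/155)*(-1/146003) - 24949/77352)) + 320306 = (-318125 + (-177/22630465 - 24949/77352)) + 320306 = (-318125 - 51329196599/159137429880) + 320306 = -50625646209771599/159137429880 + 320306 = 347027405371681/159137429880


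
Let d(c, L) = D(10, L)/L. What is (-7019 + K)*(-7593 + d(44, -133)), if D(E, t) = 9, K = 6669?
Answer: 50493900/19 ≈ 2.6576e+6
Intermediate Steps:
d(c, L) = 9/L
(-7019 + K)*(-7593 + d(44, -133)) = (-7019 + 6669)*(-7593 + 9/(-133)) = -350*(-7593 + 9*(-1/133)) = -350*(-7593 - 9/133) = -350*(-1009878/133) = 50493900/19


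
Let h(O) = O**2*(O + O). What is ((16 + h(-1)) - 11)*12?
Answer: 36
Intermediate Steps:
h(O) = 2*O**3 (h(O) = O**2*(2*O) = 2*O**3)
((16 + h(-1)) - 11)*12 = ((16 + 2*(-1)**3) - 11)*12 = ((16 + 2*(-1)) - 11)*12 = ((16 - 2) - 11)*12 = (14 - 11)*12 = 3*12 = 36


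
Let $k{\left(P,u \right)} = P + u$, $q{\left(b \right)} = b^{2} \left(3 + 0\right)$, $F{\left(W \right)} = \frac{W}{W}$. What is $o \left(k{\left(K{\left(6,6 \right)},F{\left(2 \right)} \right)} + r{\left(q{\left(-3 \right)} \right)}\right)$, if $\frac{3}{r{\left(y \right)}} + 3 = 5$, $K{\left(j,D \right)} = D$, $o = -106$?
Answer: $-901$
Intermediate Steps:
$F{\left(W \right)} = 1$
$q{\left(b \right)} = 3 b^{2}$ ($q{\left(b \right)} = b^{2} \cdot 3 = 3 b^{2}$)
$r{\left(y \right)} = \frac{3}{2}$ ($r{\left(y \right)} = \frac{3}{-3 + 5} = \frac{3}{2}$)
$o \left(k{\left(K{\left(6,6 \right)},F{\left(2 \right)} \right)} + r{\left(q{\left(-3 \right)} \right)}\right) = - 106 \left(\left(6 + 1\right) + \frac{3}{2}\right) = - 106 \left(7 + \frac{3}{2}\right) = \left(-106\right) \frac{17}{2} = -901$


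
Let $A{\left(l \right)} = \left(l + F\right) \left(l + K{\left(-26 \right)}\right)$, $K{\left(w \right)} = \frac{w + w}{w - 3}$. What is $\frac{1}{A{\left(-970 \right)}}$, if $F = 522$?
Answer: $\frac{29}{12578944} \approx 2.3054 \cdot 10^{-6}$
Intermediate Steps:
$K{\left(w \right)} = \frac{2 w}{-3 + w}$
$A{\left(l \right)} = \left(522 + l\right) \left(\frac{52}{29} + l\right)$ ($A{\left(l \right)} = \left(l + 522\right) \left(l + 2 \left(-26\right) \frac{1}{-3 - 26}\right) = \left(522 + l\right) \left(l + 2 \left(-26\right) \frac{1}{-29}\right) = \left(522 + l\right) \left(l + 2 \left(-26\right) \left(- \frac{1}{29}\right)\right) = \left(522 + l\right) \left(l + \frac{52}{29}\right) = \left(522 + l\right) \left(\frac{52}{29} + l\right)$)
$\frac{1}{A{\left(-970 \right)}} = \frac{1}{936 + \left(-970\right)^{2} + \frac{15190}{29} \left(-970\right)} = \frac{1}{936 + 940900 - \frac{14734300}{29}} = \frac{1}{\frac{12578944}{29}} = \frac{29}{12578944}$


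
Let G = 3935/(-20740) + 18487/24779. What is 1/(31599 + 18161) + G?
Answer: 711382253143/1278624152480 ≈ 0.55637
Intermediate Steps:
G = 57183003/102783292 (G = 3935*(-1/20740) + 18487*(1/24779) = -787/4148 + 18487/24779 = 57183003/102783292 ≈ 0.55634)
1/(31599 + 18161) + G = 1/(31599 + 18161) + 57183003/102783292 = 1/49760 + 57183003/102783292 = 711382253143/1278624152480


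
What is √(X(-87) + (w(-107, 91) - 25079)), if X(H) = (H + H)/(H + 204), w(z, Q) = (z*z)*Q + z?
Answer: √1546357371/39 ≈ 1008.3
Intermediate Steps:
w(z, Q) = z + Q*z² (w(z, Q) = z²*Q + z = Q*z² + z = z + Q*z²)
X(H) = 2*H/(204 + H) (X(H) = (2*H)/(204 + H) = 2*H/(204 + H))
√(X(-87) + (w(-107, 91) - 25079)) = √(2*(-87)/(204 - 87) + (-107*(1 + 91*(-107)) - 25079)) = √(2*(-87)/117 + (-107*(1 - 9737) - 25079)) = √(2*(-87)*(1/117) + (-107*(-9736) - 25079)) = √(-58/39 + (1041752 - 25079)) = √(-58/39 + 1016673) = √(39650189/39) = √1546357371/39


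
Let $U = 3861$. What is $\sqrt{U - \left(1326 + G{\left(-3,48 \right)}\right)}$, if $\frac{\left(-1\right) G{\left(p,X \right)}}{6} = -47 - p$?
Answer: $\sqrt{2271} \approx 47.655$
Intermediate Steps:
$G{\left(p,X \right)} = 282 + 6 p$ ($G{\left(p,X \right)} = - 6 \left(-47 - p\right) = 282 + 6 p$)
$\sqrt{U - \left(1326 + G{\left(-3,48 \right)}\right)} = \sqrt{3861 - \left(1608 - 18\right)} = \sqrt{3861 - 1590} = \sqrt{2271}$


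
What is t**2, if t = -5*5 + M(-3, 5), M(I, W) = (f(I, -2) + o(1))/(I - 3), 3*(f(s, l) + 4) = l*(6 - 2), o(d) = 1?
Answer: 187489/324 ≈ 578.67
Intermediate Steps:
f(s, l) = -4 + 4*l/3 (f(s, l) = -4 + (l*(6 - 2))/3 = -4 + (l*4)/3 = -4 + (4*l)/3 = -4 + 4*l/3)
M(I, W) = -17/(3*(-3 + I)) (M(I, W) = ((-4 + (4/3)*(-2)) + 1)/(I - 3) = ((-4 - 8/3) + 1)/(-3 + I) = (-20/3 + 1)/(-3 + I) = -17/(3*(-3 + I)))
t = -433/18 (t = -5*5 - 17/(-9 + 3*(-3)) = -25 - 17/(-9 - 9) = -25 - 17/(-18) = -25 - 17*(-1/18) = -25 + 17/18 = -433/18 ≈ -24.056)
t**2 = (-433/18)**2 = 187489/324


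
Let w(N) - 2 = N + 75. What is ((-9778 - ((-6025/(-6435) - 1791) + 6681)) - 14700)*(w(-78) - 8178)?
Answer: 309148377959/1287 ≈ 2.4021e+8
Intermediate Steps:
w(N) = 77 + N (w(N) = 2 + (N + 75) = 2 + (75 + N) = 77 + N)
((-9778 - ((-6025/(-6435) - 1791) + 6681)) - 14700)*(w(-78) - 8178) = ((-9778 - ((-6025/(-6435) - 1791) + 6681)) - 14700)*((77 - 78) - 8178) = ((-9778 - ((-6025*(-1/6435) - 1791) + 6681)) - 14700)*(-1 - 8178) = ((-9778 - ((1205/1287 - 1791) + 6681)) - 14700)*(-8179) = ((-9778 - (-2303812/1287 + 6681)) - 14700)*(-8179) = ((-9778 - 1*6294635/1287) - 14700)*(-8179) = ((-9778 - 6294635/1287) - 14700)*(-8179) = (-18878921/1287 - 14700)*(-8179) = -37797821/1287*(-8179) = 309148377959/1287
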